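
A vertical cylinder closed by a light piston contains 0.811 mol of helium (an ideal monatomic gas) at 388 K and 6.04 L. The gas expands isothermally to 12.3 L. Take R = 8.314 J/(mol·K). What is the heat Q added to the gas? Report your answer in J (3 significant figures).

Isothermal ⇒ ΔU = 0, so Q = W = nRT ln(V₂/V₁).
Q = (0.811)(8.314)(388) ln(12.3/6.04) = 2616 × 0.7112 = 1861 J.

Q ≈ 1860 J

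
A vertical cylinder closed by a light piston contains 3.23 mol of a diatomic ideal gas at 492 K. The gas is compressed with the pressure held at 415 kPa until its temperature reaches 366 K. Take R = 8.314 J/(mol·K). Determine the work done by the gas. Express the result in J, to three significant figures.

Isobaric: W = P ΔV = nR ΔT.
W = (3.23)(8.314)(366 − 492) = -3384 J.

W ≈ -3380 J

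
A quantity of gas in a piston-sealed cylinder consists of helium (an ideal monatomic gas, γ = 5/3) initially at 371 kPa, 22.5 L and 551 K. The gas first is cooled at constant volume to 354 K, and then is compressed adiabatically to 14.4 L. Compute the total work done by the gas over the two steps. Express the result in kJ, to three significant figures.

W_total ≈ -2.79 kJ

Step 1 (isochoric): W = 0 (constant volume).
After step 1: P = 238.4 kPa (V unchanged).
Step 2 (adiabatic): W = (P₁V₁ − P₂V₂)/(γ−1) = (5363 − 7221)/0.667 = -2788 J.
W_total = 0 − 2788 = -2788 J.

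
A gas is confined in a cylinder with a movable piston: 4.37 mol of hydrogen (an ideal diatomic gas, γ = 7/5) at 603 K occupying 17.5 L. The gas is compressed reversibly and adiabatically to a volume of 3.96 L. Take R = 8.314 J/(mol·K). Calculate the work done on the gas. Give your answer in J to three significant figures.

Adiabatic: TV^(γ−1) = const with γ = 7/5.
T₂ = T₁ (V₁/V₂)^(γ−1) = 603 × (17.5/3.96)^0.4 = 603 × 1.812 = 1093 K.
W_by = nCᵥ(T₁ − T₂) = (4.37)(20.79)(603 − 1093) = -44469 J.
Work on gas = −W_by = 44469 J.

W ≈ 44500 J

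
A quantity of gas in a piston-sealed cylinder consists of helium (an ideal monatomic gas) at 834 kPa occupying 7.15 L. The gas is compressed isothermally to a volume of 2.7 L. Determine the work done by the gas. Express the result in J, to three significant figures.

Isothermal: W = nRT ln(V₂/V₁) = P₁V₁ ln(V₂/V₁).
P₁V₁ = (834 kPa)(7.15 L) = 5963 J.
W = 5963 × ln(2.7/7.15) = 5963 × -0.9739
W_by_gas = -5807 J.

W ≈ -5810 J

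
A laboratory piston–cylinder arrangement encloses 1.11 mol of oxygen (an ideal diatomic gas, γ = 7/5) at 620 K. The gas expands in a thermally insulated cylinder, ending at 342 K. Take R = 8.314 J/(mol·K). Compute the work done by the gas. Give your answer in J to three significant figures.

Adiabatic ⇒ Q = 0, so W_by = −ΔU = nCᵥ(T₁ − T₂).
Cᵥ = 5R/2 = 20.79 J/(mol·K).
W = (1.11)(20.79)(620 − 342) = 6414 J.

W ≈ 6410 J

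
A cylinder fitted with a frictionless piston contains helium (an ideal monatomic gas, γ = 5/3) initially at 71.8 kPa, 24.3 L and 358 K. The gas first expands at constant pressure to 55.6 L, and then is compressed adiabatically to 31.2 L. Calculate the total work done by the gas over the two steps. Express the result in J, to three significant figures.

W_total ≈ -566 J

Step 1 (isobaric): W = PΔV = (71.8 kPa)(55.6 − 24.3 L) = 2247 J.
After step 1: P = 71.8 kPa, V = 55.6 L, T = 819.1 K.
Step 2 (adiabatic): W = (P₁V₁ − P₂V₂)/(γ−1) = (3992 − 5868)/0.667 = -2814 J.
W_total = 2247 − 2814 = -566.3 J.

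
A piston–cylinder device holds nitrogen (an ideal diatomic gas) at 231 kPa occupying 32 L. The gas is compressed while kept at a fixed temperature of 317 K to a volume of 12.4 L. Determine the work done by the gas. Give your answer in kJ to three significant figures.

W ≈ -7.01 kJ

Isothermal: W = nRT ln(V₂/V₁) = P₁V₁ ln(V₂/V₁).
P₁V₁ = (231 kPa)(32 L) = 7392 J.
W = 7392 × ln(12.4/32) = 7392 × -0.948
W_by_gas = -7008 J.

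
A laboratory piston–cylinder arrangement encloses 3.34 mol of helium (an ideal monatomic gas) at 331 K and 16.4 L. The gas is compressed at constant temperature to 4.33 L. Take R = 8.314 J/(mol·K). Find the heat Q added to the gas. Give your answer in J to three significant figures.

Isothermal ⇒ ΔU = 0, so Q = W = nRT ln(V₂/V₁).
Q = (3.34)(8.314)(331) ln(4.33/16.4) = 9191 × -1.332 = -12240 J.

Q ≈ -12200 J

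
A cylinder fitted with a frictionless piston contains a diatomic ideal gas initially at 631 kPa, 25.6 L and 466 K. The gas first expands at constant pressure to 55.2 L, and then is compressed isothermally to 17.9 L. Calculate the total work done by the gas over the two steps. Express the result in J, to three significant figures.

W_total ≈ -20500 J

Step 1 (isobaric): W = PΔV = (631 kPa)(55.2 − 25.6 L) = 18678 J.
After step 1: P = 631 kPa, V = 55.2 L, T = 1005 K.
Step 2 (isothermal): W = P₁V₁ ln(V₂/V₁) = (34831) ln(17.9/55.2) = -39226 J.
W_total = 18678 − 39226 = -20548 J.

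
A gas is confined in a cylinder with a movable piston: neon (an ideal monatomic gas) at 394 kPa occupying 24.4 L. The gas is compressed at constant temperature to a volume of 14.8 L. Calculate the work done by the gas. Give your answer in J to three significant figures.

W ≈ -4810 J

Isothermal: W = nRT ln(V₂/V₁) = P₁V₁ ln(V₂/V₁).
P₁V₁ = (394 kPa)(24.4 L) = 9614 J.
W = 9614 × ln(14.8/24.4) = 9614 × -0.5
W_by_gas = -4806 J.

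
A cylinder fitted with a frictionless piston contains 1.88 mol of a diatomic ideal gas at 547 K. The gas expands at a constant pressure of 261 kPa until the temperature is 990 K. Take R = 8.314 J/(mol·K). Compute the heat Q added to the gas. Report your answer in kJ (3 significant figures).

Q ≈ 24.2 kJ

Isobaric: W = nRΔT = (1.88)(8.314)(443) = 6924 J.
ΔU = nCᵥΔT with Cᵥ = 5R/2: ΔU = (1.88)(20.79)(443) = 17311 J.
Q = ΔU + W = 17311 + 6924 = 24235 J.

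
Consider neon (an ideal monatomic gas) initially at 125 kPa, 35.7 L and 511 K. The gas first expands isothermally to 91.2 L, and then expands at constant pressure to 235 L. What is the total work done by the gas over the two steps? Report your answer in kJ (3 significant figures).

Step 1 (isothermal): W = P₁V₁ ln(V₂/V₁) = (4462) ln(91.2/35.7) = 4185 J.
After step 1: P = 48.93 kPa, V = 91.2 L, T = 511 K.
Step 2 (isobaric): W = PΔV = (48.93 kPa)(235 − 91.2 L) = 7036 J.
W_total = 4185 + 7036 = 11222 J.

W_total ≈ 11.2 kJ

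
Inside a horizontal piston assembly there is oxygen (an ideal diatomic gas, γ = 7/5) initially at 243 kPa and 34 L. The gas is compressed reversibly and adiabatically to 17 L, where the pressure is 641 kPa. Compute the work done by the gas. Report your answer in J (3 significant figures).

Adiabatic: W = (P₁V₁ − P₂V₂)/(γ − 1) with γ = 7/5.
P₁V₁ = 8262 J, P₂V₂ = 10897 J.
W = (8262 − 10897) / 0.4 = -6588 J.

W ≈ -6590 J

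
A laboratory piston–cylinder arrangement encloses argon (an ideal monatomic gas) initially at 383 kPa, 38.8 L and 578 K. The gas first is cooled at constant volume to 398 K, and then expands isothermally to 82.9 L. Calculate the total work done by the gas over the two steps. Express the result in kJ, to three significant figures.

Step 1 (isochoric): W = 0 (constant volume).
After step 1: P = 263.7 kPa (V unchanged).
Step 2 (isothermal): W = P₁V₁ ln(V₂/V₁) = (10233) ln(82.9/38.8) = 7769 J.
W_total = 0 + 7769 = 7769 J.

W_total ≈ 7.77 kJ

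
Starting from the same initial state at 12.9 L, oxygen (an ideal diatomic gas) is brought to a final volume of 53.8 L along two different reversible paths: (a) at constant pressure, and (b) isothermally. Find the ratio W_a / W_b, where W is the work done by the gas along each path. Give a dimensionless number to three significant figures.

W_a / W_b ≈ 2.22

Path (a) isobaric: W = P₁(V₂ − V₁) → W_a/(P₁V₁) = 3.171.
Path (b) isothermal: W = P₁V₁ ln(V₂/V₁) → W_b/(P₁V₁) = 1.428.
W_a / W_b = 3.171 / 1.428 = 2.22.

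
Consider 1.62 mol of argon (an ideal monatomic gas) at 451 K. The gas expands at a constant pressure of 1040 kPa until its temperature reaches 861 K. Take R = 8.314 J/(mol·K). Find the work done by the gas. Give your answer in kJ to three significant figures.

Isobaric: W = P ΔV = nR ΔT.
W = (1.62)(8.314)(861 − 451) = 5522 J.

W ≈ 5.52 kJ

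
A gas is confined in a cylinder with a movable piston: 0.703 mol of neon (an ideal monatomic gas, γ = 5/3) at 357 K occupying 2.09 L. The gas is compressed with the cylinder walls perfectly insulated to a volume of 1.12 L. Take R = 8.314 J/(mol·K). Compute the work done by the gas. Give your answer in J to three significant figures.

Adiabatic: TV^(γ−1) = const with γ = 5/3.
T₂ = T₁ (V₁/V₂)^(γ−1) = 357 × (2.09/1.12)^0.667 = 357 × 1.516 = 541.1 K.
W_by = nCᵥ(T₁ − T₂) = (0.703)(12.47)(357 − 541.1) = -1614 J.

W ≈ -1610 J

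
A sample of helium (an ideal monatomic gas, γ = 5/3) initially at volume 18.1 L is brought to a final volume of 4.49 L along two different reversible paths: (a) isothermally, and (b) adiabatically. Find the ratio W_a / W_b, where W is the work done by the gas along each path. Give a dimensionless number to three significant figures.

W_a / W_b ≈ 0.606

Path (a) isothermal: W = P₁V₁ ln(V₂/V₁) → W_a/(P₁V₁) = -1.394.
Path (b) adiabatic: W = P₁V₁(1 − (V₁/V₂)^(γ−1))/(γ−1) → W_b/(P₁V₁) = -2.299.
W_a / W_b = -1.394 / -2.299 = 0.6063.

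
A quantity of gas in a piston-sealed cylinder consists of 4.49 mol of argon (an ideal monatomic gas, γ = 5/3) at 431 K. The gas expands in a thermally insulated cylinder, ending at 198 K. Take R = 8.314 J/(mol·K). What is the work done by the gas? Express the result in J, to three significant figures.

W ≈ 13000 J

Adiabatic ⇒ Q = 0, so W_by = −ΔU = nCᵥ(T₁ − T₂).
Cᵥ = 3R/2 = 12.47 J/(mol·K).
W = (4.49)(12.47)(431 − 198) = 13047 J.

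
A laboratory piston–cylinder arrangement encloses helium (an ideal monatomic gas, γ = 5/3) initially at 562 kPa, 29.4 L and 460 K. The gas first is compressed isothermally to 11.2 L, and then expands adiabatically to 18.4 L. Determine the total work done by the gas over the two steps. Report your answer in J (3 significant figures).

Step 1 (isothermal): W = P₁V₁ ln(V₂/V₁) = (16523) ln(11.2/29.4) = -15946 J.
After step 1: P = 1475 kPa, V = 11.2 L, T = 460 K.
Step 2 (adiabatic): W = (P₁V₁ − P₂V₂)/(γ−1) = (16523 − 11867)/0.667 = 6983 J.
W_total = -15946 + 6983 = -8963 J.

W_total ≈ -8960 J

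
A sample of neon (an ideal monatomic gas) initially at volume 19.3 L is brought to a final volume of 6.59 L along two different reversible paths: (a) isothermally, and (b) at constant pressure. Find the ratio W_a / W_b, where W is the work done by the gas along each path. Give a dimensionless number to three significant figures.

W_a / W_b ≈ 1.63

Path (a) isothermal: W = P₁V₁ ln(V₂/V₁) → W_a/(P₁V₁) = -1.075.
Path (b) isobaric: W = P₁(V₂ − V₁) → W_b/(P₁V₁) = -0.6585.
W_a / W_b = -1.075 / -0.6585 = 1.632.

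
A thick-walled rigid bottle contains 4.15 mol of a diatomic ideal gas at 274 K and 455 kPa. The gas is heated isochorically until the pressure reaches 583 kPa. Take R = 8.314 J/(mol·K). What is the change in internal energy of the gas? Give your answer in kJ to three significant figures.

Constant volume ⇒ W = 0, so Q = ΔU = nCᵥΔT with Cᵥ = 5R/2 = 20.79 J/(mol·K).
At constant V, T₂/T₁ = P₂/P₁ ⇒ ΔT = T₁(P₂/P₁ − 1) = 274·(583/455 − 1) = 77.08 K.
ΔU = (4.15)(20.79)(77.08) = 6649 J.

ΔU ≈ 6.65 kJ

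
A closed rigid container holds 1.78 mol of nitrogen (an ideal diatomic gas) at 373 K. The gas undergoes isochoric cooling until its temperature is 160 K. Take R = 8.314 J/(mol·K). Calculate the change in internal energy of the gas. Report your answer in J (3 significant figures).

Constant volume ⇒ W = 0, so Q = ΔU = nCᵥΔT with Cᵥ = 5R/2 = 20.79 J/(mol·K).
ΔU = (1.78)(20.79)(160 − 373) = -7880 J.

ΔU ≈ -7880 J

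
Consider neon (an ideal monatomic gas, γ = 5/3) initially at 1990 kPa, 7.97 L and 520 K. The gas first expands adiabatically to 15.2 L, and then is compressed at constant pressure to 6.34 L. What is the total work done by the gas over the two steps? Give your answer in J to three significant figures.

W_total ≈ 2310 J

Step 1 (adiabatic): W = (P₁V₁ − P₂V₂)/(γ−1) = (15860 − 10313)/0.667 = 8321 J.
After step 1: P = 678.5 kPa, V = 15.2 L, T = 338.1 K.
Step 2 (isobaric): W = PΔV = (678.5 kPa)(6.34 − 15.2 L) = -6011 J.
W_total = 8321 − 6011 = 2309 J.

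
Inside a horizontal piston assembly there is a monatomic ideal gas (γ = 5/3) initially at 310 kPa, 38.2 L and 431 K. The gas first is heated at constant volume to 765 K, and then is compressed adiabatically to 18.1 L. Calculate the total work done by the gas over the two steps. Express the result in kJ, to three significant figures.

Step 1 (isochoric): W = 0 (constant volume).
After step 1: P = 550.2 kPa (V unchanged).
Step 2 (adiabatic): W = (P₁V₁ − P₂V₂)/(γ−1) = (21019 − 34583)/0.667 = -20347 J.
W_total = 0 − 20347 = -20347 J.

W_total ≈ -20.3 kJ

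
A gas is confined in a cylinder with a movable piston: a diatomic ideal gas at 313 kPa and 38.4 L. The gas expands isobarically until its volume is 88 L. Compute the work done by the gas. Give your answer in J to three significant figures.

W ≈ 15500 J

Isobaric: W = P ΔV.
W = (313 kPa)(88 − 38.4 L) = (313)(49.6) = 15525 J.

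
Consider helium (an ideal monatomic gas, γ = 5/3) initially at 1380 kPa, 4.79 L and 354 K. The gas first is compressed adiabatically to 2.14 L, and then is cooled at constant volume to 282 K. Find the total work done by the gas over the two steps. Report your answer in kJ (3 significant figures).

Step 1 (adiabatic): W = (P₁V₁ − P₂V₂)/(γ−1) = (6610 − 11311)/0.667 = -7051 J.
Step 2 (isochoric): W = 0 (constant volume).
W_total = -7051 + 0 = -7051 J.

W_total ≈ -7.05 kJ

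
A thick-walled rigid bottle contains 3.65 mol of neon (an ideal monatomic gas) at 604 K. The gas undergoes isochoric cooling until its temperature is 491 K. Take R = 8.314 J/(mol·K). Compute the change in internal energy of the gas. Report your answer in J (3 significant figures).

Constant volume ⇒ W = 0, so Q = ΔU = nCᵥΔT with Cᵥ = 3R/2 = 12.47 J/(mol·K).
ΔU = (3.65)(12.47)(491 − 604) = -5144 J.

ΔU ≈ -5140 J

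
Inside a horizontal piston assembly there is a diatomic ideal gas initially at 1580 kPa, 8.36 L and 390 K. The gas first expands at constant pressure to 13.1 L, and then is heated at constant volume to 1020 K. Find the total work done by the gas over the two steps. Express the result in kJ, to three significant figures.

Step 1 (isobaric): W = PΔV = (1580 kPa)(13.1 − 8.36 L) = 7489 J.
Step 2 (isochoric): W = 0 (constant volume).
W_total = 7489 + 0 = 7489 J.

W_total ≈ 7.49 kJ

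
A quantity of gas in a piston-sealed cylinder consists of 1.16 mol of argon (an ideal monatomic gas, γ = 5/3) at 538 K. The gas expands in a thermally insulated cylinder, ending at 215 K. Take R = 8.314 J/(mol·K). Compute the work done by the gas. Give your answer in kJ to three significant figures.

Adiabatic ⇒ Q = 0, so W_by = −ΔU = nCᵥ(T₁ − T₂).
Cᵥ = 3R/2 = 12.47 J/(mol·K).
W = (1.16)(12.47)(538 − 215) = 4673 J.

W ≈ 4.67 kJ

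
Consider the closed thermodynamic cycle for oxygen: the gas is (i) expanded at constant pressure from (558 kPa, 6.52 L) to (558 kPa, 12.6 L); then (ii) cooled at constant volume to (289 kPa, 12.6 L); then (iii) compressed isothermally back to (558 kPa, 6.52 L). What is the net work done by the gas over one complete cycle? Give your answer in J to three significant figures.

W_net ≈ 994 J

Leg (i): W = PΔV = (558)(12.6 − 6.52) = 3393 J.
Leg (ii): W = 0.
Leg (iii): W = PᵢVᵢ ln(V_f/Vᵢ) = (3641) ln(6.52/12.6) = -2399 J.
W_net = 3393 − 2399 = 993.6 J.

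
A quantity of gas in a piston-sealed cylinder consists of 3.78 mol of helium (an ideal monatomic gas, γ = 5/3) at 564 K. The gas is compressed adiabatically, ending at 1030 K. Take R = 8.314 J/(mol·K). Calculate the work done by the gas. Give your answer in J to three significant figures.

W ≈ -22000 J

Adiabatic ⇒ Q = 0, so W_by = −ΔU = nCᵥ(T₁ − T₂).
Cᵥ = 3R/2 = 12.47 J/(mol·K).
W = (3.78)(12.47)(564 − 1030) = -21967 J.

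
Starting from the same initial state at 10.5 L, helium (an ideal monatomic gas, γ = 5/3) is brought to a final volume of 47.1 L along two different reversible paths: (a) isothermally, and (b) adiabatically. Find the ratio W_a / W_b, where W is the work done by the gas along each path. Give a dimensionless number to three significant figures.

W_a / W_b ≈ 1.58

Path (a) isothermal: W = P₁V₁ ln(V₂/V₁) → W_a/(P₁V₁) = 1.501.
Path (b) adiabatic: W = P₁V₁(1 − (V₁/V₂)^(γ−1))/(γ−1) → W_b/(P₁V₁) = 0.9485.
W_a / W_b = 1.501 / 0.9485 = 1.582.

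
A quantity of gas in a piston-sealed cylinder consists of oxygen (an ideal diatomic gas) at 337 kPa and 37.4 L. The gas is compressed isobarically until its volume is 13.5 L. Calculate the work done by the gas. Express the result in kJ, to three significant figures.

W ≈ -8.05 kJ

Isobaric: W = P ΔV.
W = (337 kPa)(13.5 − 37.4 L) = (337)(-23.9) = -8054 J.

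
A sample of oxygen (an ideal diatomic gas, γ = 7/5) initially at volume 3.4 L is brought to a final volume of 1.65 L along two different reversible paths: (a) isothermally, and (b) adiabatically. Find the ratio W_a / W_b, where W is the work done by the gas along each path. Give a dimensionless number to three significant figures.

Path (a) isothermal: W = P₁V₁ ln(V₂/V₁) → W_a/(P₁V₁) = -0.723.
Path (b) adiabatic: W = P₁V₁(1 − (V₁/V₂)^(γ−1))/(γ−1) → W_b/(P₁V₁) = -0.8384.
W_a / W_b = -0.723 / -0.8384 = 0.8624.

W_a / W_b ≈ 0.862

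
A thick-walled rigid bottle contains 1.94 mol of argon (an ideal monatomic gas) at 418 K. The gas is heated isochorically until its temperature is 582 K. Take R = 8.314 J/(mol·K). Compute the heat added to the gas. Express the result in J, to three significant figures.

Q ≈ 3970 J

Constant volume ⇒ W = 0, so Q = ΔU = nCᵥΔT with Cᵥ = 3R/2 = 12.47 J/(mol·K).
ΔU = (1.94)(12.47)(582 − 418) = 3968 J.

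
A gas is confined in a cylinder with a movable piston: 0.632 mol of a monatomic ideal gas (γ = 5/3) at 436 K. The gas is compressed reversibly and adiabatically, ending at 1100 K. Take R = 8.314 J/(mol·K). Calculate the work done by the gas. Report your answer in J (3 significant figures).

W ≈ -5230 J

Adiabatic ⇒ Q = 0, so W_by = −ΔU = nCᵥ(T₁ − T₂).
Cᵥ = 3R/2 = 12.47 J/(mol·K).
W = (0.632)(12.47)(436 − 1100) = -5233 J.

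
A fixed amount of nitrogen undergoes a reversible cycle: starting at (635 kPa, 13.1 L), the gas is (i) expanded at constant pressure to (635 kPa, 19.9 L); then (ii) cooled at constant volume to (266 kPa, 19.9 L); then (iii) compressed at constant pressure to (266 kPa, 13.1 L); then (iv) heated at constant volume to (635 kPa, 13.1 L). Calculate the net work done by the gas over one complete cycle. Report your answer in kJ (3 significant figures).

Constant-volume legs do no work.
W(i) = (635)(19.9 − 13.1) = 4318 J; W(iii) = (266)(13.1 − 19.9) = -1809 J.
W_net = 4318 − 1809 = 2509 J (the clockwise enclosed area).

W_net ≈ 2.51 kJ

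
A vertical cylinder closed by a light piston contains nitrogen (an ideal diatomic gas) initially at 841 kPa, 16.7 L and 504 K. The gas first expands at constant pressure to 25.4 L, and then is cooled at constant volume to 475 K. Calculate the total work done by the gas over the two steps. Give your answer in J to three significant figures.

W_total ≈ 7320 J

Step 1 (isobaric): W = PΔV = (841 kPa)(25.4 − 16.7 L) = 7317 J.
Step 2 (isochoric): W = 0 (constant volume).
W_total = 7317 + 0 = 7317 J.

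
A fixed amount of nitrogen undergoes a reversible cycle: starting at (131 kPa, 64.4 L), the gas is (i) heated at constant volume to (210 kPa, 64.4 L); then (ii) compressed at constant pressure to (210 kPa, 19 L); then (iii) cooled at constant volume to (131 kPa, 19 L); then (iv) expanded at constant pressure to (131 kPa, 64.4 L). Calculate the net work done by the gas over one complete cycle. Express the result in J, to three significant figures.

W_net ≈ -3590 J

Constant-volume legs do no work.
W(ii) = (210)(19 − 64.4) = -9534 J; W(iv) = (131)(64.4 − 19) = 5947 J.
W_net = -9534 + 5947 = -3587 J (the counter-clockwise enclosed area).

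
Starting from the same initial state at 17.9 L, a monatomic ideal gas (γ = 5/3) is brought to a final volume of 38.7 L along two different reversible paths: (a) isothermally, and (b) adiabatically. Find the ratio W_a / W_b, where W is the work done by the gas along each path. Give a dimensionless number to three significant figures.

W_a / W_b ≈ 1.28

Path (a) isothermal: W = P₁V₁ ln(V₂/V₁) → W_a/(P₁V₁) = 0.771.
Path (b) adiabatic: W = P₁V₁(1 − (V₁/V₂)^(γ−1))/(γ−1) → W_b/(P₁V₁) = 0.6029.
W_a / W_b = 0.771 / 0.6029 = 1.279.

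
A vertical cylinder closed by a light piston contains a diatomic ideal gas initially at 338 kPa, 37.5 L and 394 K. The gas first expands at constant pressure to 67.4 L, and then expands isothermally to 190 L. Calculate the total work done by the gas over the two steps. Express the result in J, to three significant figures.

Step 1 (isobaric): W = PΔV = (338 kPa)(67.4 − 37.5 L) = 10106 J.
After step 1: P = 338 kPa, V = 67.4 L, T = 708.1 K.
Step 2 (isothermal): W = P₁V₁ ln(V₂/V₁) = (22781) ln(190/67.4) = 23610 J.
W_total = 10106 + 23610 = 33716 J.

W_total ≈ 33700 J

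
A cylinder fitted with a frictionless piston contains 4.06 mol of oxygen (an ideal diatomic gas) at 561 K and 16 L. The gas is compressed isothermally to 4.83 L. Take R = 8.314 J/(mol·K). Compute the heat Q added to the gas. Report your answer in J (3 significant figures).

Isothermal ⇒ ΔU = 0, so Q = W = nRT ln(V₂/V₁).
Q = (4.06)(8.314)(561) ln(4.83/16) = 18936 × -1.198 = -22681 J.

Q ≈ -22700 J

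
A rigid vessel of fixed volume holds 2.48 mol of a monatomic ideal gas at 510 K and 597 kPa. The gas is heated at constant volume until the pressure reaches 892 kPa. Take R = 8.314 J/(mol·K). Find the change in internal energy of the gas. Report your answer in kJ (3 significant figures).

ΔU ≈ 7.79 kJ

Constant volume ⇒ W = 0, so Q = ΔU = nCᵥΔT with Cᵥ = 3R/2 = 12.47 J/(mol·K).
At constant V, T₂/T₁ = P₂/P₁ ⇒ ΔT = T₁(P₂/P₁ − 1) = 510·(892/597 − 1) = 252 K.
ΔU = (2.48)(12.47)(252) = 7794 J.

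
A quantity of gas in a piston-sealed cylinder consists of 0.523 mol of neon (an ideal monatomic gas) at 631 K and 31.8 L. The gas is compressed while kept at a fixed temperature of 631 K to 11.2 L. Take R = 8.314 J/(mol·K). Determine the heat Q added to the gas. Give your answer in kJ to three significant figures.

Q ≈ -2.86 kJ

Isothermal ⇒ ΔU = 0, so Q = W = nRT ln(V₂/V₁).
Q = (0.523)(8.314)(631) ln(11.2/31.8) = 2744 × -1.044 = -2863 J.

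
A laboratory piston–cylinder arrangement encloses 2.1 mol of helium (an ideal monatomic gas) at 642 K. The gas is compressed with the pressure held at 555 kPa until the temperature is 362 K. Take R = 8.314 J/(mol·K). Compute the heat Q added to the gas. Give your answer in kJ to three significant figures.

Q ≈ -12.2 kJ

Isobaric: W = nRΔT = (2.1)(8.314)(-280) = -4889 J.
ΔU = nCᵥΔT with Cᵥ = 3R/2: ΔU = (2.1)(12.47)(-280) = -7333 J.
Q = ΔU + W = -7333 − 4889 = -12222 J.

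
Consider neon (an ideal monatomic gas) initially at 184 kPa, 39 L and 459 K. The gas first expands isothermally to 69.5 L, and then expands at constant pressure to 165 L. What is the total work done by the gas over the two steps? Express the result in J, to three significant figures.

W_total ≈ 14000 J

Step 1 (isothermal): W = P₁V₁ ln(V₂/V₁) = (7176) ln(69.5/39) = 4146 J.
After step 1: P = 103.3 kPa, V = 69.5 L, T = 459 K.
Step 2 (isobaric): W = PΔV = (103.3 kPa)(165 − 69.5 L) = 9861 J.
W_total = 4146 + 9861 = 14007 J.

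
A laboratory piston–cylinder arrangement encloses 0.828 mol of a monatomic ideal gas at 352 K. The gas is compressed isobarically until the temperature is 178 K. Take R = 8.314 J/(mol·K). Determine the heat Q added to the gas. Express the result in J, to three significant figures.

Isobaric: W = nRΔT = (0.828)(8.314)(-174) = -1198 J.
ΔU = nCᵥΔT with Cᵥ = 3R/2: ΔU = (0.828)(12.47)(-174) = -1797 J.
Q = ΔU + W = -1797 − 1198 = -2995 J.

Q ≈ -2990 J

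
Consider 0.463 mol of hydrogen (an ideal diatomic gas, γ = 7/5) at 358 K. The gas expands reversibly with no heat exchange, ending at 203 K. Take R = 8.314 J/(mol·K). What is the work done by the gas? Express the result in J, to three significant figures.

W ≈ 1490 J

Adiabatic ⇒ Q = 0, so W_by = −ΔU = nCᵥ(T₁ − T₂).
Cᵥ = 5R/2 = 20.79 J/(mol·K).
W = (0.463)(20.79)(358 − 203) = 1492 J.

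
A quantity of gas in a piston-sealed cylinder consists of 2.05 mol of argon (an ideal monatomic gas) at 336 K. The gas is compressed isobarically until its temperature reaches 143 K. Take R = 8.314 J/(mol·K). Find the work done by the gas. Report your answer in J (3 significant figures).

W ≈ -3290 J

Isobaric: W = P ΔV = nR ΔT.
W = (2.05)(8.314)(143 − 336) = -3289 J.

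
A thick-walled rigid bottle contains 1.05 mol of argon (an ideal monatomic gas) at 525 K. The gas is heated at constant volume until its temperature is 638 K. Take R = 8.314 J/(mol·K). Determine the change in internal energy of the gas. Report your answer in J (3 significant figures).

ΔU ≈ 1480 J

Constant volume ⇒ W = 0, so Q = ΔU = nCᵥΔT with Cᵥ = 3R/2 = 12.47 J/(mol·K).
ΔU = (1.05)(12.47)(638 − 525) = 1480 J.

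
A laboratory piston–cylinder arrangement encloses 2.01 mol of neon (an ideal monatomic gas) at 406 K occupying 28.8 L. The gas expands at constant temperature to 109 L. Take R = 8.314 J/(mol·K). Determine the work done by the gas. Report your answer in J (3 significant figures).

W ≈ 9030 J

Isothermal: W = nRT ln(V₂/V₁).
W = (2.01)(8.314)(406) × ln(109/28.8)
  = 6785 × 1.331
W_by_gas = 9030 J.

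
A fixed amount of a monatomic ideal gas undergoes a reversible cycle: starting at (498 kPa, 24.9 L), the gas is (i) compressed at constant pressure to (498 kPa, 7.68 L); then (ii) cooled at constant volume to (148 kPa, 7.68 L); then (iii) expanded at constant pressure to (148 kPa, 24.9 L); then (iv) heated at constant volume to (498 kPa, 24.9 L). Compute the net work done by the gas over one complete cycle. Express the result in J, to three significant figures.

Constant-volume legs do no work.
W(i) = (498)(7.68 − 24.9) = -8576 J; W(iii) = (148)(24.9 − 7.68) = 2549 J.
W_net = -8576 + 2549 = -6027 J (the counter-clockwise enclosed area).

W_net ≈ -6030 J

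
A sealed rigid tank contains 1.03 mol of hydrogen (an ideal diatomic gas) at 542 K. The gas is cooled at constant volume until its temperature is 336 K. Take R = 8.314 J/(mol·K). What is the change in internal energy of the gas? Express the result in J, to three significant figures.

ΔU ≈ -4410 J

Constant volume ⇒ W = 0, so Q = ΔU = nCᵥΔT with Cᵥ = 5R/2 = 20.79 J/(mol·K).
ΔU = (1.03)(20.79)(336 − 542) = -4410 J.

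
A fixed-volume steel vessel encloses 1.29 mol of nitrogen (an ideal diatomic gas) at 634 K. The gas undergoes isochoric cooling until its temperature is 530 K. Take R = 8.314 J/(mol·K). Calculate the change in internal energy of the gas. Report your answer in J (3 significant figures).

ΔU ≈ -2790 J

Constant volume ⇒ W = 0, so Q = ΔU = nCᵥΔT with Cᵥ = 5R/2 = 20.79 J/(mol·K).
ΔU = (1.29)(20.79)(530 − 634) = -2789 J.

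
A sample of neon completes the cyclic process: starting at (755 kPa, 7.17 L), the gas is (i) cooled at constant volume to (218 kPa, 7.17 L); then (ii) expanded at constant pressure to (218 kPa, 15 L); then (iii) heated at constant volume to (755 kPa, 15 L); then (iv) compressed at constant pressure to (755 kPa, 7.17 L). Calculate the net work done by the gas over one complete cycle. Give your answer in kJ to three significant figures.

Constant-volume legs do no work.
W(ii) = (218)(15 − 7.17) = 1707 J; W(iv) = (755)(7.17 − 15) = -5912 J.
W_net = 1707 − 5912 = -4205 J (the counter-clockwise enclosed area).

W_net ≈ -4.20 kJ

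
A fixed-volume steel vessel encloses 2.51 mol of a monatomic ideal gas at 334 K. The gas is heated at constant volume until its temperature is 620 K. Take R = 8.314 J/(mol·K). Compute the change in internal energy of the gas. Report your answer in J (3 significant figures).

ΔU ≈ 8950 J

Constant volume ⇒ W = 0, so Q = ΔU = nCᵥΔT with Cᵥ = 3R/2 = 12.47 J/(mol·K).
ΔU = (2.51)(12.47)(620 − 334) = 8952 J.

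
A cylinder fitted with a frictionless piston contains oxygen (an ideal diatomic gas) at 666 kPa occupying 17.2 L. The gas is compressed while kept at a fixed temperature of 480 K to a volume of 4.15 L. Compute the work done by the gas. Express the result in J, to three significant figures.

Isothermal: W = nRT ln(V₂/V₁) = P₁V₁ ln(V₂/V₁).
P₁V₁ = (666 kPa)(17.2 L) = 11455 J.
W = 11455 × ln(4.15/17.2) = 11455 × -1.422
W_by_gas = -16287 J.

W ≈ -16300 J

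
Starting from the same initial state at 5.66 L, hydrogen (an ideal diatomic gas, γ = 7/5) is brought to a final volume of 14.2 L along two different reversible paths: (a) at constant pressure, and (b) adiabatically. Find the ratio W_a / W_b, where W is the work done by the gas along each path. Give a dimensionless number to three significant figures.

Path (a) isobaric: W = P₁(V₂ − V₁) → W_a/(P₁V₁) = 1.509.
Path (b) adiabatic: W = P₁V₁(1 − (V₁/V₂)^(γ−1))/(γ−1) → W_b/(P₁V₁) = 0.7696.
W_a / W_b = 1.509 / 0.7696 = 1.961.

W_a / W_b ≈ 1.96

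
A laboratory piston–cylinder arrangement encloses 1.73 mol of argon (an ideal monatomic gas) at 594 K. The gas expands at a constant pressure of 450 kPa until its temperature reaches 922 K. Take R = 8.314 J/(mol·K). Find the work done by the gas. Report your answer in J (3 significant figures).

W ≈ 4720 J

Isobaric: W = P ΔV = nR ΔT.
W = (1.73)(8.314)(922 − 594) = 4718 J.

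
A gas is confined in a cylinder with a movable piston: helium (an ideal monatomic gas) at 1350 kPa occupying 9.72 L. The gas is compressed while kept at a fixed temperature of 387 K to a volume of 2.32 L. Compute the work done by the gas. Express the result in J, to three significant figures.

W ≈ -18800 J

Isothermal: W = nRT ln(V₂/V₁) = P₁V₁ ln(V₂/V₁).
P₁V₁ = (1350 kPa)(9.72 L) = 13122 J.
W = 13122 × ln(2.32/9.72) = 13122 × -1.433
W_by_gas = -18799 J.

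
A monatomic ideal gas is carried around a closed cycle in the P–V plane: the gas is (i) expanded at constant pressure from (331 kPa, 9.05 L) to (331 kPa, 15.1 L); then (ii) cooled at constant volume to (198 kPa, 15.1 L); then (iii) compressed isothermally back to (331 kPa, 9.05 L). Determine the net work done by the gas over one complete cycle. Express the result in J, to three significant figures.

W_net ≈ 472 J

Leg (i): W = PΔV = (331)(15.1 − 9.05) = 2003 J.
Leg (ii): W = 0.
Leg (iii): W = PᵢVᵢ ln(V_f/Vᵢ) = (2990) ln(9.05/15.1) = -1531 J.
W_net = 2003 − 1531 = 472 J.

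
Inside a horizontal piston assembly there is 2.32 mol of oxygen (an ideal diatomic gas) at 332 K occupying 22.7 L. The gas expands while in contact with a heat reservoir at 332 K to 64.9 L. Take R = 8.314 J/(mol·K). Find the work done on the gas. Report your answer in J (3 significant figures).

Isothermal: W = nRT ln(V₂/V₁).
W = (2.32)(8.314)(332) × ln(64.9/22.7)
  = 6404 × 1.05
W_by_gas = 6727 J; work on gas = −W_by = -6727 J.

W ≈ -6730 J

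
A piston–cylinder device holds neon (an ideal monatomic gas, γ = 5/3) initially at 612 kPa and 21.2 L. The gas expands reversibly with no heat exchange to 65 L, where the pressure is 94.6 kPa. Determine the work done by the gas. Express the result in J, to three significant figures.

Adiabatic: W = (P₁V₁ − P₂V₂)/(γ − 1) with γ = 5/3.
P₁V₁ = 12974 J, P₂V₂ = 6149 J.
W = (12974 − 6149) / 0.6667 = 10238 J.

W ≈ 10200 J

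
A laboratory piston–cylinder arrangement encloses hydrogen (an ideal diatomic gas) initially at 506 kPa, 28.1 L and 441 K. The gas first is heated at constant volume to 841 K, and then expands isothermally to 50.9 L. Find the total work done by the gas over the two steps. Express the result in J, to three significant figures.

Step 1 (isochoric): W = 0 (constant volume).
After step 1: P = 965 kPa (V unchanged).
Step 2 (isothermal): W = P₁V₁ ln(V₂/V₁) = (27115) ln(50.9/28.1) = 16109 J.
W_total = 0 + 16109 = 16109 J.

W_total ≈ 16100 J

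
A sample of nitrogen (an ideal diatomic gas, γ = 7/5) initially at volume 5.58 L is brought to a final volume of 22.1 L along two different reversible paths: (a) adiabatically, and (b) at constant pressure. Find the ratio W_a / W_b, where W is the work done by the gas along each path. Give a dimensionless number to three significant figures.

Path (a) adiabatic: W = P₁V₁(1 − (V₁/V₂)^(γ−1))/(γ−1) → W_a/(P₁V₁) = 1.058.
Path (b) isobaric: W = P₁(V₂ − V₁) → W_b/(P₁V₁) = 2.961.
W_a / W_b = 1.058 / 2.961 = 0.3575.

W_a / W_b ≈ 0.358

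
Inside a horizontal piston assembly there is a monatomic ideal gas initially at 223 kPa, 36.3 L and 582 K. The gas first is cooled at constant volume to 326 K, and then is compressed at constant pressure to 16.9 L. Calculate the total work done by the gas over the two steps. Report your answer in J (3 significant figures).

W_total ≈ -2420 J

Step 1 (isochoric): W = 0 (constant volume).
After step 1: P = 124.9 kPa (V unchanged).
Step 2 (isobaric): W = PΔV = (124.9 kPa)(16.9 − 36.3 L) = -2423 J.
W_total = 0 − 2423 = -2423 J.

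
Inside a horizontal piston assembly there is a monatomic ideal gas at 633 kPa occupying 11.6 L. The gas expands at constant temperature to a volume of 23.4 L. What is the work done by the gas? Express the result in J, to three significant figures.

Isothermal: W = nRT ln(V₂/V₁) = P₁V₁ ln(V₂/V₁).
P₁V₁ = (633 kPa)(11.6 L) = 7343 J.
W = 7343 × ln(23.4/11.6) = 7343 × 0.7017
W_by_gas = 5153 J.

W ≈ 5150 J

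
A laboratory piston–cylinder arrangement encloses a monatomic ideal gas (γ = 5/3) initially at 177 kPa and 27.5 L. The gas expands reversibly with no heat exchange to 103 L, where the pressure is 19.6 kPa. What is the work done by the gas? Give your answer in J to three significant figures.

W ≈ 4270 J

Adiabatic: W = (P₁V₁ − P₂V₂)/(γ − 1) with γ = 5/3.
P₁V₁ = 4868 J, P₂V₂ = 2019 J.
W = (4868 − 2019) / 0.6667 = 4273 J.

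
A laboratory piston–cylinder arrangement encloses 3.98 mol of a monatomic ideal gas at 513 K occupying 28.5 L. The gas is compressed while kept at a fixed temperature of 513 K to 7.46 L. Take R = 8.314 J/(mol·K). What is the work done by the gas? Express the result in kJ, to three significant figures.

Isothermal: W = nRT ln(V₂/V₁).
W = (3.98)(8.314)(513) × ln(7.46/28.5)
  = 16975 × -1.34
W_by_gas = -22752 J.

W ≈ -22.8 kJ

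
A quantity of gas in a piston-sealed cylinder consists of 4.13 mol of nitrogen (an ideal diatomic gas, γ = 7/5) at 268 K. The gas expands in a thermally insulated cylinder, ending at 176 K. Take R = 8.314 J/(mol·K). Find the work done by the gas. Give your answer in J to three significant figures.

W ≈ 7900 J

Adiabatic ⇒ Q = 0, so W_by = −ΔU = nCᵥ(T₁ − T₂).
Cᵥ = 5R/2 = 20.79 J/(mol·K).
W = (4.13)(20.79)(268 − 176) = 7897 J.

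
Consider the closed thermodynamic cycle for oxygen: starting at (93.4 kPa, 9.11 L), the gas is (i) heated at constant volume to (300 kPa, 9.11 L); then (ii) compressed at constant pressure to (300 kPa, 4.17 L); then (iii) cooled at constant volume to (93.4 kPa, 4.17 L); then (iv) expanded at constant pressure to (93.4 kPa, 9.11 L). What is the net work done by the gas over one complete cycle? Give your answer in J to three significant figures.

Constant-volume legs do no work.
W(ii) = (300)(4.17 − 9.11) = -1482 J; W(iv) = (93.4)(9.11 − 4.17) = 461.4 J.
W_net = -1482 + 461.4 = -1021 J (the counter-clockwise enclosed area).

W_net ≈ -1020 J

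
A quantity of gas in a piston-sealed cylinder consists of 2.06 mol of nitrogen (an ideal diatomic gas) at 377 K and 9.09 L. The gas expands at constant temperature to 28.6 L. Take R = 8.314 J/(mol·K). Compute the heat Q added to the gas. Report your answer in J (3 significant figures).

Q ≈ 7400 J

Isothermal ⇒ ΔU = 0, so Q = W = nRT ln(V₂/V₁).
Q = (2.06)(8.314)(377) ln(28.6/9.09) = 6457 × 1.146 = 7401 J.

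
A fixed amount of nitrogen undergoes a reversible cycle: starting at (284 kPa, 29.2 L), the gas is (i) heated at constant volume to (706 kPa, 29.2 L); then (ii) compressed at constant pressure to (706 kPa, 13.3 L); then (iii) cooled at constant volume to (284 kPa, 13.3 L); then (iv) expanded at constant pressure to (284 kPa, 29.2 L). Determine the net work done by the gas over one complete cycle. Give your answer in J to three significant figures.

Constant-volume legs do no work.
W(ii) = (706)(13.3 − 29.2) = -11225 J; W(iv) = (284)(29.2 − 13.3) = 4516 J.
W_net = -11225 + 4516 = -6710 J (the counter-clockwise enclosed area).

W_net ≈ -6710 J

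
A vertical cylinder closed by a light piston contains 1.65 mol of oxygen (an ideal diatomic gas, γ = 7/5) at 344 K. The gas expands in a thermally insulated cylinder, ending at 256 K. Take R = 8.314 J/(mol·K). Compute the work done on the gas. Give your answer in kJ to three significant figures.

Adiabatic ⇒ Q = 0, so W_by = −ΔU = nCᵥ(T₁ − T₂).
Cᵥ = 5R/2 = 20.79 J/(mol·K).
W = (1.65)(20.79)(344 − 256) = 3018 J.
Work on gas = −W_by = -3018 J.

W ≈ -3.02 kJ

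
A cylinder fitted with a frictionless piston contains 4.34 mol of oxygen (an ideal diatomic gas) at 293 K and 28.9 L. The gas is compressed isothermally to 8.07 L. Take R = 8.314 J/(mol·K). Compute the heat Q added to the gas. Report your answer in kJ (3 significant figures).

Q ≈ -13.5 kJ

Isothermal ⇒ ΔU = 0, so Q = W = nRT ln(V₂/V₁).
Q = (4.34)(8.314)(293) ln(8.07/28.9) = 10572 × -1.276 = -13487 J.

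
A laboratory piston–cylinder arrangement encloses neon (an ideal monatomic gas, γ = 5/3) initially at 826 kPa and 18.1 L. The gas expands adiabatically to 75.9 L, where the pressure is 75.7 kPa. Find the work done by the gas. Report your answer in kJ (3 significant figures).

W ≈ 13.8 kJ

Adiabatic: W = (P₁V₁ − P₂V₂)/(γ − 1) with γ = 5/3.
P₁V₁ = 14951 J, P₂V₂ = 5746 J.
W = (14951 − 5746) / 0.6667 = 13807 J.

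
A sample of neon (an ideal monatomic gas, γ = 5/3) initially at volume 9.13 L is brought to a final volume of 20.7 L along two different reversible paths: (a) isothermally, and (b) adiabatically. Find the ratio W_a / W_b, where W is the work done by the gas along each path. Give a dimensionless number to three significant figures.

W_a / W_b ≈ 1.30

Path (a) isothermal: W = P₁V₁ ln(V₂/V₁) → W_a/(P₁V₁) = 0.8186.
Path (b) adiabatic: W = P₁V₁(1 − (V₁/V₂)^(γ−1))/(γ−1) → W_b/(P₁V₁) = 0.6309.
W_a / W_b = 0.8186 / 0.6309 = 1.298.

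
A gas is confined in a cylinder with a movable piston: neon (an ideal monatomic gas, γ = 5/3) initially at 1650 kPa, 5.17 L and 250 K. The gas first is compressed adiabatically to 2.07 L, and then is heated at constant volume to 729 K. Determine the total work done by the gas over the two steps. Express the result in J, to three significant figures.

W_total ≈ -10800 J

Step 1 (adiabatic): W = (P₁V₁ − P₂V₂)/(γ−1) = (8530 − 15703)/0.667 = -10759 J.
Step 2 (isochoric): W = 0 (constant volume).
W_total = -10759 + 0 = -10759 J.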